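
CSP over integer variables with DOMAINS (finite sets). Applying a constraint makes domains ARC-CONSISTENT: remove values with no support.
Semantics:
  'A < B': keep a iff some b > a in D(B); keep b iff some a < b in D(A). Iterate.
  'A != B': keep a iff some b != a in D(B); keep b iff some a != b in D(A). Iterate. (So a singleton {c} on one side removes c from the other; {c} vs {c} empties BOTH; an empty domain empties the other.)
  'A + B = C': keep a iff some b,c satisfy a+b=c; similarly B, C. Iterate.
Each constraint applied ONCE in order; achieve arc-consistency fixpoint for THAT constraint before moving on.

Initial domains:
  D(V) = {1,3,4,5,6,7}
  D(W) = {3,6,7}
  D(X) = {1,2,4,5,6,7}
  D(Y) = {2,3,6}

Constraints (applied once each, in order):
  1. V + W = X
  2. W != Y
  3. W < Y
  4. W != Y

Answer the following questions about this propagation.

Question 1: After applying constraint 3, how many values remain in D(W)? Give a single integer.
Constraint 1 (V + W = X) on D(V)={1,3,4,5,6,7} D(W)={3,6,7} D(X)={1,2,4,5,6,7}: V {1,3,4,5,6,7}->{1,3,4}; W {3,6,7}->{3,6}; X {1,2,4,5,6,7}->{4,6,7}
Constraint 2 (W != Y) on D(W)={3,6} D(Y)={2,3,6}: no change
Constraint 3 (W < Y) on D(W)={3,6} D(Y)={2,3,6}: W {3,6}->{3}; Y {2,3,6}->{6}
So after constraint 3: D(W)={3}, size = 1

Answer: 1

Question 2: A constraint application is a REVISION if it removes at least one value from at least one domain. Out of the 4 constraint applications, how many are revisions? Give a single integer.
Constraint 1 (V + W = X) on D(V)={1,3,4,5,6,7} D(W)={3,6,7} D(X)={1,2,4,5,6,7}: V {1,3,4,5,6,7}->{1,3,4}; W {3,6,7}->{3,6}; X {1,2,4,5,6,7}->{4,6,7} => REVISION
Constraint 2 (W != Y) on D(W)={3,6} D(Y)={2,3,6}: no change => not a revision
Constraint 3 (W < Y) on D(W)={3,6} D(Y)={2,3,6}: W {3,6}->{3}; Y {2,3,6}->{6} => REVISION
Constraint 4 (W != Y) on D(W)={3} D(Y)={6}: no change => not a revision
Total revisions = 2

Answer: 2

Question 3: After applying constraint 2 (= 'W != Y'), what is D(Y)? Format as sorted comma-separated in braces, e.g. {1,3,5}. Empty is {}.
Answer: {2,3,6}

Derivation:
Constraint 1 (V + W = X) on D(V)={1,3,4,5,6,7} D(W)={3,6,7} D(X)={1,2,4,5,6,7}: V {1,3,4,5,6,7}->{1,3,4}; W {3,6,7}->{3,6}; X {1,2,4,5,6,7}->{4,6,7}
Constraint 2 (W != Y) on D(W)={3,6} D(Y)={2,3,6}: no change
So after constraint 2: D(Y) = {2,3,6}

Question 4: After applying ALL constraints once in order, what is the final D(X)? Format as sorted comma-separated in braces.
Answer: {4,6,7}

Derivation:
Constraint 1 (V + W = X) on D(V)={1,3,4,5,6,7} D(W)={3,6,7} D(X)={1,2,4,5,6,7}: V {1,3,4,5,6,7}->{1,3,4}; W {3,6,7}->{3,6}; X {1,2,4,5,6,7}->{4,6,7}
Constraint 2 (W != Y) on D(W)={3,6} D(Y)={2,3,6}: no change
Constraint 3 (W < Y) on D(W)={3,6} D(Y)={2,3,6}: W {3,6}->{3}; Y {2,3,6}->{6}
Constraint 4 (W != Y) on D(W)={3} D(Y)={6}: no change
So after all 4 constraints: D(X) = {4,6,7}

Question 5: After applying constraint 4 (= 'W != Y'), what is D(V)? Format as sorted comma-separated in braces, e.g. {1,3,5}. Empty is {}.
Constraint 1 (V + W = X) on D(V)={1,3,4,5,6,7} D(W)={3,6,7} D(X)={1,2,4,5,6,7}: V {1,3,4,5,6,7}->{1,3,4}; W {3,6,7}->{3,6}; X {1,2,4,5,6,7}->{4,6,7}
Constraint 2 (W != Y) on D(W)={3,6} D(Y)={2,3,6}: no change
Constraint 3 (W < Y) on D(W)={3,6} D(Y)={2,3,6}: W {3,6}->{3}; Y {2,3,6}->{6}
Constraint 4 (W != Y) on D(W)={3} D(Y)={6}: no change
So after constraint 4: D(V) = {1,3,4}

Answer: {1,3,4}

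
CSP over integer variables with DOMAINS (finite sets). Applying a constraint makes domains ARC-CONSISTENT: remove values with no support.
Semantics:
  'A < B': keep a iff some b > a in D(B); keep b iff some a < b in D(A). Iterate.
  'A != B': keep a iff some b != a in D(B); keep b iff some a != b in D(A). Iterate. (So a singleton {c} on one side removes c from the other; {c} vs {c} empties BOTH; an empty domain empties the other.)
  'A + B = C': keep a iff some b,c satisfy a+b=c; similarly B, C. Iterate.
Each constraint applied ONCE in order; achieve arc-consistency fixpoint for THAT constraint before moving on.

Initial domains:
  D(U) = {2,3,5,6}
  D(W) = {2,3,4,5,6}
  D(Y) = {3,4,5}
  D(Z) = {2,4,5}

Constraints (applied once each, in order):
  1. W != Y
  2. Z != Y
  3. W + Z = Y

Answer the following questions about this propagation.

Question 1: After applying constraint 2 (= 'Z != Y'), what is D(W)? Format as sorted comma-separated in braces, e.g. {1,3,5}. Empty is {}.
Answer: {2,3,4,5,6}

Derivation:
Constraint 1 (W != Y) on D(W)={2,3,4,5,6} D(Y)={3,4,5}: no change
Constraint 2 (Z != Y) on D(Z)={2,4,5} D(Y)={3,4,5}: no change
So after constraint 2: D(W) = {2,3,4,5,6}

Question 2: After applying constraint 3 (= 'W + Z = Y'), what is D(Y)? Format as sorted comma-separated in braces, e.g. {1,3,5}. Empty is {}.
Constraint 1 (W != Y) on D(W)={2,3,4,5,6} D(Y)={3,4,5}: no change
Constraint 2 (Z != Y) on D(Z)={2,4,5} D(Y)={3,4,5}: no change
Constraint 3 (W + Z = Y) on D(W)={2,3,4,5,6} D(Z)={2,4,5} D(Y)={3,4,5}: W {2,3,4,5,6}->{2,3}; Z {2,4,5}->{2}; Y {3,4,5}->{4,5}
So after constraint 3: D(Y) = {4,5}

Answer: {4,5}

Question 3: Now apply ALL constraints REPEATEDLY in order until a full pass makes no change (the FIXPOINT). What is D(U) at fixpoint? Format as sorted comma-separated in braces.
pass 0 (initial): D(U)={2,3,5,6}
pass 1: W {2,3,4,5,6}->{2,3}; Y {3,4,5}->{4,5}; Z {2,4,5}->{2}
pass 2: no change
Fixpoint after 2 passes: D(U) = {2,3,5,6}

Answer: {2,3,5,6}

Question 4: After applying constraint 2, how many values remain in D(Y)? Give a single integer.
Constraint 1 (W != Y) on D(W)={2,3,4,5,6} D(Y)={3,4,5}: no change
Constraint 2 (Z != Y) on D(Z)={2,4,5} D(Y)={3,4,5}: no change
So after constraint 2: D(Y)={3,4,5}, size = 3

Answer: 3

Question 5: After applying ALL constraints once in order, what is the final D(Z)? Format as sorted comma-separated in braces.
Answer: {2}

Derivation:
Constraint 1 (W != Y) on D(W)={2,3,4,5,6} D(Y)={3,4,5}: no change
Constraint 2 (Z != Y) on D(Z)={2,4,5} D(Y)={3,4,5}: no change
Constraint 3 (W + Z = Y) on D(W)={2,3,4,5,6} D(Z)={2,4,5} D(Y)={3,4,5}: W {2,3,4,5,6}->{2,3}; Z {2,4,5}->{2}; Y {3,4,5}->{4,5}
So after all 3 constraints: D(Z) = {2}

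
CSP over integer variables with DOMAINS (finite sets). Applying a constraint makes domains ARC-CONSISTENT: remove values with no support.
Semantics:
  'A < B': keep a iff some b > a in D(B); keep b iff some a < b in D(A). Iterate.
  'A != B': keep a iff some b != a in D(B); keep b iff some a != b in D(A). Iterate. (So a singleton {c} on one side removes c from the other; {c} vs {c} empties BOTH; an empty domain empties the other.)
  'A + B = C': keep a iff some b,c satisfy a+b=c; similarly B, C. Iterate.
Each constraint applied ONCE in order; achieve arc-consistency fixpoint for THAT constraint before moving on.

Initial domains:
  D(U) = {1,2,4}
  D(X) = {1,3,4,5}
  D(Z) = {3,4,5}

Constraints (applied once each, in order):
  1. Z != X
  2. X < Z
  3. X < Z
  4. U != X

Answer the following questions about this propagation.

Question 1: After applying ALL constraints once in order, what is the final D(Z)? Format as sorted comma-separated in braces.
Answer: {3,4,5}

Derivation:
Constraint 1 (Z != X) on D(Z)={3,4,5} D(X)={1,3,4,5}: no change
Constraint 2 (X < Z) on D(X)={1,3,4,5} D(Z)={3,4,5}: X {1,3,4,5}->{1,3,4}
Constraint 3 (X < Z) on D(X)={1,3,4} D(Z)={3,4,5}: no change
Constraint 4 (U != X) on D(U)={1,2,4} D(X)={1,3,4}: no change
So after all 4 constraints: D(Z) = {3,4,5}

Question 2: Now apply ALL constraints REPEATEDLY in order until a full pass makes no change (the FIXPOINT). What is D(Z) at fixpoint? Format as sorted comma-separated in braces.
pass 0 (initial): D(Z)={3,4,5}
pass 1: X {1,3,4,5}->{1,3,4}
pass 2: no change
Fixpoint after 2 passes: D(Z) = {3,4,5}

Answer: {3,4,5}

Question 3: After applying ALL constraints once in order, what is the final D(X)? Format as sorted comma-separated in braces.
Answer: {1,3,4}

Derivation:
Constraint 1 (Z != X) on D(Z)={3,4,5} D(X)={1,3,4,5}: no change
Constraint 2 (X < Z) on D(X)={1,3,4,5} D(Z)={3,4,5}: X {1,3,4,5}->{1,3,4}
Constraint 3 (X < Z) on D(X)={1,3,4} D(Z)={3,4,5}: no change
Constraint 4 (U != X) on D(U)={1,2,4} D(X)={1,3,4}: no change
So after all 4 constraints: D(X) = {1,3,4}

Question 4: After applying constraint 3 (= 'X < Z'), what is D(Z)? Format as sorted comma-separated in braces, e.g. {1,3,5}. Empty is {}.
Constraint 1 (Z != X) on D(Z)={3,4,5} D(X)={1,3,4,5}: no change
Constraint 2 (X < Z) on D(X)={1,3,4,5} D(Z)={3,4,5}: X {1,3,4,5}->{1,3,4}
Constraint 3 (X < Z) on D(X)={1,3,4} D(Z)={3,4,5}: no change
So after constraint 3: D(Z) = {3,4,5}

Answer: {3,4,5}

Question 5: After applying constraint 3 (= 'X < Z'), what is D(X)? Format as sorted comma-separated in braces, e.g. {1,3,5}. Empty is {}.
Answer: {1,3,4}

Derivation:
Constraint 1 (Z != X) on D(Z)={3,4,5} D(X)={1,3,4,5}: no change
Constraint 2 (X < Z) on D(X)={1,3,4,5} D(Z)={3,4,5}: X {1,3,4,5}->{1,3,4}
Constraint 3 (X < Z) on D(X)={1,3,4} D(Z)={3,4,5}: no change
So after constraint 3: D(X) = {1,3,4}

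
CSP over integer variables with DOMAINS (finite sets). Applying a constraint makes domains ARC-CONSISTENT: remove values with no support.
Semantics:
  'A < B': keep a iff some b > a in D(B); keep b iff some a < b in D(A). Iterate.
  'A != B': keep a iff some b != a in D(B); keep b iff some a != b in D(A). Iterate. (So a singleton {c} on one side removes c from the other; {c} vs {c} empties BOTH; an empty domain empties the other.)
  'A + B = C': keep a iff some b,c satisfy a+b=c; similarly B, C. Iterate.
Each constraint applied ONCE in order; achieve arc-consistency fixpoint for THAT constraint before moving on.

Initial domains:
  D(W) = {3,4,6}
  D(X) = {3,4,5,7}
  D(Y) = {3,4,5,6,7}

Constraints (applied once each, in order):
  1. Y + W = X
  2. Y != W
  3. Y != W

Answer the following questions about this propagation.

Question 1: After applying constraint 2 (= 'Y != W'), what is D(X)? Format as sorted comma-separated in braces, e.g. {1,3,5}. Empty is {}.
Constraint 1 (Y + W = X) on D(Y)={3,4,5,6,7} D(W)={3,4,6} D(X)={3,4,5,7}: Y {3,4,5,6,7}->{3,4}; W {3,4,6}->{3,4}; X {3,4,5,7}->{7}
Constraint 2 (Y != W) on D(Y)={3,4} D(W)={3,4}: no change
So after constraint 2: D(X) = {7}

Answer: {7}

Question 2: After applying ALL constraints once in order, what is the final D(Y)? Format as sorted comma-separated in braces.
Answer: {3,4}

Derivation:
Constraint 1 (Y + W = X) on D(Y)={3,4,5,6,7} D(W)={3,4,6} D(X)={3,4,5,7}: Y {3,4,5,6,7}->{3,4}; W {3,4,6}->{3,4}; X {3,4,5,7}->{7}
Constraint 2 (Y != W) on D(Y)={3,4} D(W)={3,4}: no change
Constraint 3 (Y != W) on D(Y)={3,4} D(W)={3,4}: no change
So after all 3 constraints: D(Y) = {3,4}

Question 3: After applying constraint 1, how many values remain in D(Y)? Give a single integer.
Answer: 2

Derivation:
Constraint 1 (Y + W = X) on D(Y)={3,4,5,6,7} D(W)={3,4,6} D(X)={3,4,5,7}: Y {3,4,5,6,7}->{3,4}; W {3,4,6}->{3,4}; X {3,4,5,7}->{7}
So after constraint 1: D(Y)={3,4}, size = 2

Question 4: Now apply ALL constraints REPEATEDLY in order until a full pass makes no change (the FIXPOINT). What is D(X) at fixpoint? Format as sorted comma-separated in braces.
pass 0 (initial): D(X)={3,4,5,7}
pass 1: W {3,4,6}->{3,4}; X {3,4,5,7}->{7}; Y {3,4,5,6,7}->{3,4}
pass 2: no change
Fixpoint after 2 passes: D(X) = {7}

Answer: {7}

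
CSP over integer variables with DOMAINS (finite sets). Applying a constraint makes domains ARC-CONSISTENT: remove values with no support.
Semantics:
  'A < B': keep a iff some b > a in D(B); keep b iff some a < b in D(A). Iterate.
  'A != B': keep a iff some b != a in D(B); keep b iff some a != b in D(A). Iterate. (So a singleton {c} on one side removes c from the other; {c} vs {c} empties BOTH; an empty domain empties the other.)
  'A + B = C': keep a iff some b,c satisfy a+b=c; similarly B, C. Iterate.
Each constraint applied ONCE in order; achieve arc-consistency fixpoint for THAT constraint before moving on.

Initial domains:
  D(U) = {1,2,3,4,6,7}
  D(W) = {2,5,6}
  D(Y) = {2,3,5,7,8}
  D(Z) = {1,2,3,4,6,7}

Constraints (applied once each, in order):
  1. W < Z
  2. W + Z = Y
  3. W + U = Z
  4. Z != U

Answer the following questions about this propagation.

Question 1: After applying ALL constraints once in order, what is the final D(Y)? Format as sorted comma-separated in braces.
Constraint 1 (W < Z) on D(W)={2,5,6} D(Z)={1,2,3,4,6,7}: Z {1,2,3,4,6,7}->{3,4,6,7}
Constraint 2 (W + Z = Y) on D(W)={2,5,6} D(Z)={3,4,6,7} D(Y)={2,3,5,7,8}: W {2,5,6}->{2,5}; Z {3,4,6,7}->{3,6}; Y {2,3,5,7,8}->{5,8}
Constraint 3 (W + U = Z) on D(W)={2,5} D(U)={1,2,3,4,6,7} D(Z)={3,6}: U {1,2,3,4,6,7}->{1,4}
Constraint 4 (Z != U) on D(Z)={3,6} D(U)={1,4}: no change
So after all 4 constraints: D(Y) = {5,8}

Answer: {5,8}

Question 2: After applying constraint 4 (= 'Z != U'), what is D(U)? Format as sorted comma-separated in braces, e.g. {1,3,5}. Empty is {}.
Answer: {1,4}

Derivation:
Constraint 1 (W < Z) on D(W)={2,5,6} D(Z)={1,2,3,4,6,7}: Z {1,2,3,4,6,7}->{3,4,6,7}
Constraint 2 (W + Z = Y) on D(W)={2,5,6} D(Z)={3,4,6,7} D(Y)={2,3,5,7,8}: W {2,5,6}->{2,5}; Z {3,4,6,7}->{3,6}; Y {2,3,5,7,8}->{5,8}
Constraint 3 (W + U = Z) on D(W)={2,5} D(U)={1,2,3,4,6,7} D(Z)={3,6}: U {1,2,3,4,6,7}->{1,4}
Constraint 4 (Z != U) on D(Z)={3,6} D(U)={1,4}: no change
So after constraint 4: D(U) = {1,4}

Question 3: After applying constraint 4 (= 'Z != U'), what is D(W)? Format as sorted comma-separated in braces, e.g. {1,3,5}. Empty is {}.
Constraint 1 (W < Z) on D(W)={2,5,6} D(Z)={1,2,3,4,6,7}: Z {1,2,3,4,6,7}->{3,4,6,7}
Constraint 2 (W + Z = Y) on D(W)={2,5,6} D(Z)={3,4,6,7} D(Y)={2,3,5,7,8}: W {2,5,6}->{2,5}; Z {3,4,6,7}->{3,6}; Y {2,3,5,7,8}->{5,8}
Constraint 3 (W + U = Z) on D(W)={2,5} D(U)={1,2,3,4,6,7} D(Z)={3,6}: U {1,2,3,4,6,7}->{1,4}
Constraint 4 (Z != U) on D(Z)={3,6} D(U)={1,4}: no change
So after constraint 4: D(W) = {2,5}

Answer: {2,5}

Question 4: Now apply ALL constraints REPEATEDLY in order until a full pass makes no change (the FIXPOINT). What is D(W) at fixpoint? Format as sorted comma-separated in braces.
pass 0 (initial): D(W)={2,5,6}
pass 1: U {1,2,3,4,6,7}->{1,4}; W {2,5,6}->{2,5}; Y {2,3,5,7,8}->{5,8}; Z {1,2,3,4,6,7}->{3,6}
pass 2: no change
Fixpoint after 2 passes: D(W) = {2,5}

Answer: {2,5}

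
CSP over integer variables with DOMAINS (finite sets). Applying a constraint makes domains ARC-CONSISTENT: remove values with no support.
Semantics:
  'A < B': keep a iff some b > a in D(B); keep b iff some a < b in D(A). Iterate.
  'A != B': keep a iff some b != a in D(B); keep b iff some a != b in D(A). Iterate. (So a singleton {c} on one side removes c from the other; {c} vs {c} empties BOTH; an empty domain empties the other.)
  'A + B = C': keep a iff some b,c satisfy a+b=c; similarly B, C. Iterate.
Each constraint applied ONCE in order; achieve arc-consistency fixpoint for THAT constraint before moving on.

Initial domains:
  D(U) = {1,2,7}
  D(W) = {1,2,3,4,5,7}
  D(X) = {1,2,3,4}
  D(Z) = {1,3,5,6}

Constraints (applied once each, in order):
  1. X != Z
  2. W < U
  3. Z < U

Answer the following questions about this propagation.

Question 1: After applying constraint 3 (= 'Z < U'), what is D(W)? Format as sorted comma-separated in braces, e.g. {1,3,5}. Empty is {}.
Answer: {1,2,3,4,5}

Derivation:
Constraint 1 (X != Z) on D(X)={1,2,3,4} D(Z)={1,3,5,6}: no change
Constraint 2 (W < U) on D(W)={1,2,3,4,5,7} D(U)={1,2,7}: W {1,2,3,4,5,7}->{1,2,3,4,5}; U {1,2,7}->{2,7}
Constraint 3 (Z < U) on D(Z)={1,3,5,6} D(U)={2,7}: no change
So after constraint 3: D(W) = {1,2,3,4,5}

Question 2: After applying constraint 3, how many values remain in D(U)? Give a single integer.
Answer: 2

Derivation:
Constraint 1 (X != Z) on D(X)={1,2,3,4} D(Z)={1,3,5,6}: no change
Constraint 2 (W < U) on D(W)={1,2,3,4,5,7} D(U)={1,2,7}: W {1,2,3,4,5,7}->{1,2,3,4,5}; U {1,2,7}->{2,7}
Constraint 3 (Z < U) on D(Z)={1,3,5,6} D(U)={2,7}: no change
So after constraint 3: D(U)={2,7}, size = 2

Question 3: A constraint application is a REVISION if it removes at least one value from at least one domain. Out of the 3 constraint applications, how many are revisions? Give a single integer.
Answer: 1

Derivation:
Constraint 1 (X != Z) on D(X)={1,2,3,4} D(Z)={1,3,5,6}: no change => not a revision
Constraint 2 (W < U) on D(W)={1,2,3,4,5,7} D(U)={1,2,7}: W {1,2,3,4,5,7}->{1,2,3,4,5}; U {1,2,7}->{2,7} => REVISION
Constraint 3 (Z < U) on D(Z)={1,3,5,6} D(U)={2,7}: no change => not a revision
Total revisions = 1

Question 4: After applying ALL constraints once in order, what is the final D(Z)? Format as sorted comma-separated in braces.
Constraint 1 (X != Z) on D(X)={1,2,3,4} D(Z)={1,3,5,6}: no change
Constraint 2 (W < U) on D(W)={1,2,3,4,5,7} D(U)={1,2,7}: W {1,2,3,4,5,7}->{1,2,3,4,5}; U {1,2,7}->{2,7}
Constraint 3 (Z < U) on D(Z)={1,3,5,6} D(U)={2,7}: no change
So after all 3 constraints: D(Z) = {1,3,5,6}

Answer: {1,3,5,6}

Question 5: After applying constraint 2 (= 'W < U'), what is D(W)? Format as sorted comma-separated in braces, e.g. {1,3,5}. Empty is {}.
Answer: {1,2,3,4,5}

Derivation:
Constraint 1 (X != Z) on D(X)={1,2,3,4} D(Z)={1,3,5,6}: no change
Constraint 2 (W < U) on D(W)={1,2,3,4,5,7} D(U)={1,2,7}: W {1,2,3,4,5,7}->{1,2,3,4,5}; U {1,2,7}->{2,7}
So after constraint 2: D(W) = {1,2,3,4,5}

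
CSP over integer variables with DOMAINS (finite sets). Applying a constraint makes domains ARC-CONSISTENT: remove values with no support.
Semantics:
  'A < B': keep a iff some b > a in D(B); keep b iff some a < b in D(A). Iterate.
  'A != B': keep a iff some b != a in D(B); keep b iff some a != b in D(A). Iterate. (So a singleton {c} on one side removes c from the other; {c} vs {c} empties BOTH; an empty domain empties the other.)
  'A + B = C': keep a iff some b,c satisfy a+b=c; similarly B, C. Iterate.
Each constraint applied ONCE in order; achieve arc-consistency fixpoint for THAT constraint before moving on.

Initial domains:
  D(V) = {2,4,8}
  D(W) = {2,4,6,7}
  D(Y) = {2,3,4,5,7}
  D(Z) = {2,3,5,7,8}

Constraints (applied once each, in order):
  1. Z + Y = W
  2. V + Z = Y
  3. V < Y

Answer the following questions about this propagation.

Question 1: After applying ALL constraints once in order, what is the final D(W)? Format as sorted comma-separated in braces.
Constraint 1 (Z + Y = W) on D(Z)={2,3,5,7,8} D(Y)={2,3,4,5,7} D(W)={2,4,6,7}: Z {2,3,5,7,8}->{2,3,5}; Y {2,3,4,5,7}->{2,3,4,5}; W {2,4,6,7}->{4,6,7}
Constraint 2 (V + Z = Y) on D(V)={2,4,8} D(Z)={2,3,5} D(Y)={2,3,4,5}: V {2,4,8}->{2}; Z {2,3,5}->{2,3}; Y {2,3,4,5}->{4,5}
Constraint 3 (V < Y) on D(V)={2} D(Y)={4,5}: no change
So after all 3 constraints: D(W) = {4,6,7}

Answer: {4,6,7}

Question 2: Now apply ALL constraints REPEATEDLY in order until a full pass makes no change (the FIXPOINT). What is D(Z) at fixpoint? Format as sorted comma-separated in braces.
Answer: {2,3}

Derivation:
pass 0 (initial): D(Z)={2,3,5,7,8}
pass 1: V {2,4,8}->{2}; W {2,4,6,7}->{4,6,7}; Y {2,3,4,5,7}->{4,5}; Z {2,3,5,7,8}->{2,3}
pass 2: W {4,6,7}->{6,7}
pass 3: no change
Fixpoint after 3 passes: D(Z) = {2,3}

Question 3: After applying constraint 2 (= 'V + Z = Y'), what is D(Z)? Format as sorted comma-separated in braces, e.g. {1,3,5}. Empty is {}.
Answer: {2,3}

Derivation:
Constraint 1 (Z + Y = W) on D(Z)={2,3,5,7,8} D(Y)={2,3,4,5,7} D(W)={2,4,6,7}: Z {2,3,5,7,8}->{2,3,5}; Y {2,3,4,5,7}->{2,3,4,5}; W {2,4,6,7}->{4,6,7}
Constraint 2 (V + Z = Y) on D(V)={2,4,8} D(Z)={2,3,5} D(Y)={2,3,4,5}: V {2,4,8}->{2}; Z {2,3,5}->{2,3}; Y {2,3,4,5}->{4,5}
So after constraint 2: D(Z) = {2,3}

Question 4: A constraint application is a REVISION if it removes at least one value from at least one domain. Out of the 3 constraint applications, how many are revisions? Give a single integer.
Constraint 1 (Z + Y = W) on D(Z)={2,3,5,7,8} D(Y)={2,3,4,5,7} D(W)={2,4,6,7}: Z {2,3,5,7,8}->{2,3,5}; Y {2,3,4,5,7}->{2,3,4,5}; W {2,4,6,7}->{4,6,7} => REVISION
Constraint 2 (V + Z = Y) on D(V)={2,4,8} D(Z)={2,3,5} D(Y)={2,3,4,5}: V {2,4,8}->{2}; Z {2,3,5}->{2,3}; Y {2,3,4,5}->{4,5} => REVISION
Constraint 3 (V < Y) on D(V)={2} D(Y)={4,5}: no change => not a revision
Total revisions = 2

Answer: 2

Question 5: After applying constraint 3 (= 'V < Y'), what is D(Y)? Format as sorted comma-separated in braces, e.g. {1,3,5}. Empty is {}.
Answer: {4,5}

Derivation:
Constraint 1 (Z + Y = W) on D(Z)={2,3,5,7,8} D(Y)={2,3,4,5,7} D(W)={2,4,6,7}: Z {2,3,5,7,8}->{2,3,5}; Y {2,3,4,5,7}->{2,3,4,5}; W {2,4,6,7}->{4,6,7}
Constraint 2 (V + Z = Y) on D(V)={2,4,8} D(Z)={2,3,5} D(Y)={2,3,4,5}: V {2,4,8}->{2}; Z {2,3,5}->{2,3}; Y {2,3,4,5}->{4,5}
Constraint 3 (V < Y) on D(V)={2} D(Y)={4,5}: no change
So after constraint 3: D(Y) = {4,5}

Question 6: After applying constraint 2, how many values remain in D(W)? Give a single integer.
Constraint 1 (Z + Y = W) on D(Z)={2,3,5,7,8} D(Y)={2,3,4,5,7} D(W)={2,4,6,7}: Z {2,3,5,7,8}->{2,3,5}; Y {2,3,4,5,7}->{2,3,4,5}; W {2,4,6,7}->{4,6,7}
Constraint 2 (V + Z = Y) on D(V)={2,4,8} D(Z)={2,3,5} D(Y)={2,3,4,5}: V {2,4,8}->{2}; Z {2,3,5}->{2,3}; Y {2,3,4,5}->{4,5}
So after constraint 2: D(W)={4,6,7}, size = 3

Answer: 3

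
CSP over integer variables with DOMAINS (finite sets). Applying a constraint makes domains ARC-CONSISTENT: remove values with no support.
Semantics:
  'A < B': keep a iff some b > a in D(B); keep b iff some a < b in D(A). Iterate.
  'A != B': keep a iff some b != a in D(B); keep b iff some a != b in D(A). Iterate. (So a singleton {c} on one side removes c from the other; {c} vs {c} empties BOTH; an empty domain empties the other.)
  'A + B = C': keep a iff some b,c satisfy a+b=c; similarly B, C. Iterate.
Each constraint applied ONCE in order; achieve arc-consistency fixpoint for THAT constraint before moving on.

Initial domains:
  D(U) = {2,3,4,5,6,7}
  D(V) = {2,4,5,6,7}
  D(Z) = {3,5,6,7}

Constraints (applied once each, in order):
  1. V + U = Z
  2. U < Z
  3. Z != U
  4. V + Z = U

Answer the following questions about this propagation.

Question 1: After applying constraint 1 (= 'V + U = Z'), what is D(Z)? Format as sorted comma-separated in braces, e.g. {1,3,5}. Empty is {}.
Answer: {5,6,7}

Derivation:
Constraint 1 (V + U = Z) on D(V)={2,4,5,6,7} D(U)={2,3,4,5,6,7} D(Z)={3,5,6,7}: V {2,4,5,6,7}->{2,4,5}; U {2,3,4,5,6,7}->{2,3,4,5}; Z {3,5,6,7}->{5,6,7}
So after constraint 1: D(Z) = {5,6,7}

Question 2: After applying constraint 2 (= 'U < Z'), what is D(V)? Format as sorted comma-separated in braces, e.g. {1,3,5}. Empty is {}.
Answer: {2,4,5}

Derivation:
Constraint 1 (V + U = Z) on D(V)={2,4,5,6,7} D(U)={2,3,4,5,6,7} D(Z)={3,5,6,7}: V {2,4,5,6,7}->{2,4,5}; U {2,3,4,5,6,7}->{2,3,4,5}; Z {3,5,6,7}->{5,6,7}
Constraint 2 (U < Z) on D(U)={2,3,4,5} D(Z)={5,6,7}: no change
So after constraint 2: D(V) = {2,4,5}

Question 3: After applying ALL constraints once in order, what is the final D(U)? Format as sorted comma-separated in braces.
Constraint 1 (V + U = Z) on D(V)={2,4,5,6,7} D(U)={2,3,4,5,6,7} D(Z)={3,5,6,7}: V {2,4,5,6,7}->{2,4,5}; U {2,3,4,5,6,7}->{2,3,4,5}; Z {3,5,6,7}->{5,6,7}
Constraint 2 (U < Z) on D(U)={2,3,4,5} D(Z)={5,6,7}: no change
Constraint 3 (Z != U) on D(Z)={5,6,7} D(U)={2,3,4,5}: no change
Constraint 4 (V + Z = U) on D(V)={2,4,5} D(Z)={5,6,7} D(U)={2,3,4,5}: V {2,4,5}->{}; Z {5,6,7}->{}; U {2,3,4,5}->{}
So after all 4 constraints: D(U) = {}

Answer: {}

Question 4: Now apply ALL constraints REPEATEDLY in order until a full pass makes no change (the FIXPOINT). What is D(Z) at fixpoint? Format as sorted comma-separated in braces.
pass 0 (initial): D(Z)={3,5,6,7}
pass 1: U {2,3,4,5,6,7}->{}; V {2,4,5,6,7}->{}; Z {3,5,6,7}->{}
pass 2: no change
Fixpoint after 2 passes: D(Z) = {}

Answer: {}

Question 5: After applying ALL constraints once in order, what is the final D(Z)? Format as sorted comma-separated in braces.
Constraint 1 (V + U = Z) on D(V)={2,4,5,6,7} D(U)={2,3,4,5,6,7} D(Z)={3,5,6,7}: V {2,4,5,6,7}->{2,4,5}; U {2,3,4,5,6,7}->{2,3,4,5}; Z {3,5,6,7}->{5,6,7}
Constraint 2 (U < Z) on D(U)={2,3,4,5} D(Z)={5,6,7}: no change
Constraint 3 (Z != U) on D(Z)={5,6,7} D(U)={2,3,4,5}: no change
Constraint 4 (V + Z = U) on D(V)={2,4,5} D(Z)={5,6,7} D(U)={2,3,4,5}: V {2,4,5}->{}; Z {5,6,7}->{}; U {2,3,4,5}->{}
So after all 4 constraints: D(Z) = {}

Answer: {}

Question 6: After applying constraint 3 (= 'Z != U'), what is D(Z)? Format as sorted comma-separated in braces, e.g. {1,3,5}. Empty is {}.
Answer: {5,6,7}

Derivation:
Constraint 1 (V + U = Z) on D(V)={2,4,5,6,7} D(U)={2,3,4,5,6,7} D(Z)={3,5,6,7}: V {2,4,5,6,7}->{2,4,5}; U {2,3,4,5,6,7}->{2,3,4,5}; Z {3,5,6,7}->{5,6,7}
Constraint 2 (U < Z) on D(U)={2,3,4,5} D(Z)={5,6,7}: no change
Constraint 3 (Z != U) on D(Z)={5,6,7} D(U)={2,3,4,5}: no change
So after constraint 3: D(Z) = {5,6,7}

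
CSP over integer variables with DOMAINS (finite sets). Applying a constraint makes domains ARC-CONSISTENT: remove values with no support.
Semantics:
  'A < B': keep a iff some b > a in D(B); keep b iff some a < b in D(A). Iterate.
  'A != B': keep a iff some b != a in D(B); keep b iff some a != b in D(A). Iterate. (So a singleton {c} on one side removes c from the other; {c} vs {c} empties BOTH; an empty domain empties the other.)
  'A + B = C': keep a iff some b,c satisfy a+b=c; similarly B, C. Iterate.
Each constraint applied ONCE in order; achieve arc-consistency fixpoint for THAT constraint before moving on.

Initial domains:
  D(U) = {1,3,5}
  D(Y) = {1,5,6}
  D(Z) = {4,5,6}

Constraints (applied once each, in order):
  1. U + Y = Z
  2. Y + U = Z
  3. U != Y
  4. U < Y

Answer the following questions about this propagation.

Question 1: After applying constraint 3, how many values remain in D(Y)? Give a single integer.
Constraint 1 (U + Y = Z) on D(U)={1,3,5} D(Y)={1,5,6} D(Z)={4,5,6}: Y {1,5,6}->{1,5}; Z {4,5,6}->{4,6}
Constraint 2 (Y + U = Z) on D(Y)={1,5} D(U)={1,3,5} D(Z)={4,6}: no change
Constraint 3 (U != Y) on D(U)={1,3,5} D(Y)={1,5}: no change
So after constraint 3: D(Y)={1,5}, size = 2

Answer: 2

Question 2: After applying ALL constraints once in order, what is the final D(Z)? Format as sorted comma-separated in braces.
Constraint 1 (U + Y = Z) on D(U)={1,3,5} D(Y)={1,5,6} D(Z)={4,5,6}: Y {1,5,6}->{1,5}; Z {4,5,6}->{4,6}
Constraint 2 (Y + U = Z) on D(Y)={1,5} D(U)={1,3,5} D(Z)={4,6}: no change
Constraint 3 (U != Y) on D(U)={1,3,5} D(Y)={1,5}: no change
Constraint 4 (U < Y) on D(U)={1,3,5} D(Y)={1,5}: U {1,3,5}->{1,3}; Y {1,5}->{5}
So after all 4 constraints: D(Z) = {4,6}

Answer: {4,6}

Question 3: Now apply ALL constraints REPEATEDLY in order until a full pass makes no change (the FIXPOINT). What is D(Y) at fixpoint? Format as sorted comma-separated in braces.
pass 0 (initial): D(Y)={1,5,6}
pass 1: U {1,3,5}->{1,3}; Y {1,5,6}->{5}; Z {4,5,6}->{4,6}
pass 2: U {1,3}->{1}; Z {4,6}->{6}
pass 3: no change
Fixpoint after 3 passes: D(Y) = {5}

Answer: {5}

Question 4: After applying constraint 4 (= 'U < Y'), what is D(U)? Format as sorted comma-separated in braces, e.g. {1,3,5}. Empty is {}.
Constraint 1 (U + Y = Z) on D(U)={1,3,5} D(Y)={1,5,6} D(Z)={4,5,6}: Y {1,5,6}->{1,5}; Z {4,5,6}->{4,6}
Constraint 2 (Y + U = Z) on D(Y)={1,5} D(U)={1,3,5} D(Z)={4,6}: no change
Constraint 3 (U != Y) on D(U)={1,3,5} D(Y)={1,5}: no change
Constraint 4 (U < Y) on D(U)={1,3,5} D(Y)={1,5}: U {1,3,5}->{1,3}; Y {1,5}->{5}
So after constraint 4: D(U) = {1,3}

Answer: {1,3}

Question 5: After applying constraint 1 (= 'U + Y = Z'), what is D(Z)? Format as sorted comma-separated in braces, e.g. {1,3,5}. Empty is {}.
Constraint 1 (U + Y = Z) on D(U)={1,3,5} D(Y)={1,5,6} D(Z)={4,5,6}: Y {1,5,6}->{1,5}; Z {4,5,6}->{4,6}
So after constraint 1: D(Z) = {4,6}

Answer: {4,6}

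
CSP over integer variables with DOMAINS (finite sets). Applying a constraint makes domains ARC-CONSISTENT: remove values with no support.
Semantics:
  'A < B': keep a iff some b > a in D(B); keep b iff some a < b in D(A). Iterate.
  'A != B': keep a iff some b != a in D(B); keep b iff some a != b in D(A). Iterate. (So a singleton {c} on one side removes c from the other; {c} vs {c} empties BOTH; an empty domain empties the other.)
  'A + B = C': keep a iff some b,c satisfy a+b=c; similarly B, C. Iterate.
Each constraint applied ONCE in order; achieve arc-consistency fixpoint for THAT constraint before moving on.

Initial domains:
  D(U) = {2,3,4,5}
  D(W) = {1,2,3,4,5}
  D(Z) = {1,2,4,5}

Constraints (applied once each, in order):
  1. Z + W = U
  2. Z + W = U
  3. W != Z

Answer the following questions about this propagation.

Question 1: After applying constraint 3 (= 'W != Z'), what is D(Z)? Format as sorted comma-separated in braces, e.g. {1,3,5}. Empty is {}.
Answer: {1,2,4}

Derivation:
Constraint 1 (Z + W = U) on D(Z)={1,2,4,5} D(W)={1,2,3,4,5} D(U)={2,3,4,5}: Z {1,2,4,5}->{1,2,4}; W {1,2,3,4,5}->{1,2,3,4}
Constraint 2 (Z + W = U) on D(Z)={1,2,4} D(W)={1,2,3,4} D(U)={2,3,4,5}: no change
Constraint 3 (W != Z) on D(W)={1,2,3,4} D(Z)={1,2,4}: no change
So after constraint 3: D(Z) = {1,2,4}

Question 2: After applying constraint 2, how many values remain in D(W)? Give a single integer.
Answer: 4

Derivation:
Constraint 1 (Z + W = U) on D(Z)={1,2,4,5} D(W)={1,2,3,4,5} D(U)={2,3,4,5}: Z {1,2,4,5}->{1,2,4}; W {1,2,3,4,5}->{1,2,3,4}
Constraint 2 (Z + W = U) on D(Z)={1,2,4} D(W)={1,2,3,4} D(U)={2,3,4,5}: no change
So after constraint 2: D(W)={1,2,3,4}, size = 4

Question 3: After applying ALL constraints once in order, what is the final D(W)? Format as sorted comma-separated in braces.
Constraint 1 (Z + W = U) on D(Z)={1,2,4,5} D(W)={1,2,3,4,5} D(U)={2,3,4,5}: Z {1,2,4,5}->{1,2,4}; W {1,2,3,4,5}->{1,2,3,4}
Constraint 2 (Z + W = U) on D(Z)={1,2,4} D(W)={1,2,3,4} D(U)={2,3,4,5}: no change
Constraint 3 (W != Z) on D(W)={1,2,3,4} D(Z)={1,2,4}: no change
So after all 3 constraints: D(W) = {1,2,3,4}

Answer: {1,2,3,4}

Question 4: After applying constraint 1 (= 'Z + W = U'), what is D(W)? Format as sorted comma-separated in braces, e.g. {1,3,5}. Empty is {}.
Constraint 1 (Z + W = U) on D(Z)={1,2,4,5} D(W)={1,2,3,4,5} D(U)={2,3,4,5}: Z {1,2,4,5}->{1,2,4}; W {1,2,3,4,5}->{1,2,3,4}
So after constraint 1: D(W) = {1,2,3,4}

Answer: {1,2,3,4}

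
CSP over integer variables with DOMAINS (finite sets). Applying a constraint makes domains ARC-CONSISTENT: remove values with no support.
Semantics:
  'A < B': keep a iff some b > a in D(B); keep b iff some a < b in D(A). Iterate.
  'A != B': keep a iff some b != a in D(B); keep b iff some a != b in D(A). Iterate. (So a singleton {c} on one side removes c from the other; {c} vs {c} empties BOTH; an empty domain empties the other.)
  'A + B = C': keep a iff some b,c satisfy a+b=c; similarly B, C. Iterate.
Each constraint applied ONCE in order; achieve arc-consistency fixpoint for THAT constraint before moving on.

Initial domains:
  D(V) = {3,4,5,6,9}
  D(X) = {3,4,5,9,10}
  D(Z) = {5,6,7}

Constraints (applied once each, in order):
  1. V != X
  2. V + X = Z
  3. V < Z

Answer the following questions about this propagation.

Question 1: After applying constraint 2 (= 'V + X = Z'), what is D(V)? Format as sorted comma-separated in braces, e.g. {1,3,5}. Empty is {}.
Constraint 1 (V != X) on D(V)={3,4,5,6,9} D(X)={3,4,5,9,10}: no change
Constraint 2 (V + X = Z) on D(V)={3,4,5,6,9} D(X)={3,4,5,9,10} D(Z)={5,6,7}: V {3,4,5,6,9}->{3,4}; X {3,4,5,9,10}->{3,4}; Z {5,6,7}->{6,7}
So after constraint 2: D(V) = {3,4}

Answer: {3,4}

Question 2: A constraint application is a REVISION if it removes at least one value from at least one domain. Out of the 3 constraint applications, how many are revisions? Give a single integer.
Constraint 1 (V != X) on D(V)={3,4,5,6,9} D(X)={3,4,5,9,10}: no change => not a revision
Constraint 2 (V + X = Z) on D(V)={3,4,5,6,9} D(X)={3,4,5,9,10} D(Z)={5,6,7}: V {3,4,5,6,9}->{3,4}; X {3,4,5,9,10}->{3,4}; Z {5,6,7}->{6,7} => REVISION
Constraint 3 (V < Z) on D(V)={3,4} D(Z)={6,7}: no change => not a revision
Total revisions = 1

Answer: 1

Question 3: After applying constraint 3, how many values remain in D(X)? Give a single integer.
Constraint 1 (V != X) on D(V)={3,4,5,6,9} D(X)={3,4,5,9,10}: no change
Constraint 2 (V + X = Z) on D(V)={3,4,5,6,9} D(X)={3,4,5,9,10} D(Z)={5,6,7}: V {3,4,5,6,9}->{3,4}; X {3,4,5,9,10}->{3,4}; Z {5,6,7}->{6,7}
Constraint 3 (V < Z) on D(V)={3,4} D(Z)={6,7}: no change
So after constraint 3: D(X)={3,4}, size = 2

Answer: 2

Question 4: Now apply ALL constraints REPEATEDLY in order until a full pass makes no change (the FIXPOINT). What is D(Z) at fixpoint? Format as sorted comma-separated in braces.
pass 0 (initial): D(Z)={5,6,7}
pass 1: V {3,4,5,6,9}->{3,4}; X {3,4,5,9,10}->{3,4}; Z {5,6,7}->{6,7}
pass 2: no change
Fixpoint after 2 passes: D(Z) = {6,7}

Answer: {6,7}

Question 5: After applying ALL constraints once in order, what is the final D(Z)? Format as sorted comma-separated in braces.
Constraint 1 (V != X) on D(V)={3,4,5,6,9} D(X)={3,4,5,9,10}: no change
Constraint 2 (V + X = Z) on D(V)={3,4,5,6,9} D(X)={3,4,5,9,10} D(Z)={5,6,7}: V {3,4,5,6,9}->{3,4}; X {3,4,5,9,10}->{3,4}; Z {5,6,7}->{6,7}
Constraint 3 (V < Z) on D(V)={3,4} D(Z)={6,7}: no change
So after all 3 constraints: D(Z) = {6,7}

Answer: {6,7}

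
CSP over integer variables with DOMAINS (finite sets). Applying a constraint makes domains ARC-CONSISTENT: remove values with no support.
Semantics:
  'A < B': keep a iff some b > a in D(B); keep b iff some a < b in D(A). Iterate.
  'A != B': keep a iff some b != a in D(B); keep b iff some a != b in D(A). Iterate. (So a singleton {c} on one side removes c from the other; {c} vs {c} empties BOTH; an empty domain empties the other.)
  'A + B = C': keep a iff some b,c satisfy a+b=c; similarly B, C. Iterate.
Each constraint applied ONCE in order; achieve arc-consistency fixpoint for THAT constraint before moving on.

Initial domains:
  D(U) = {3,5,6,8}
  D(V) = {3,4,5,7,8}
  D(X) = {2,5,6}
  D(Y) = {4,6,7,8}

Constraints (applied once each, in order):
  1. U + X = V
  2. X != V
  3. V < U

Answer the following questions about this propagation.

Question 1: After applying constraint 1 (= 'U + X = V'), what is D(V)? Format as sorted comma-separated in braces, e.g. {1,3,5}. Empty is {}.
Constraint 1 (U + X = V) on D(U)={3,5,6,8} D(X)={2,5,6} D(V)={3,4,5,7,8}: U {3,5,6,8}->{3,5,6}; X {2,5,6}->{2,5}; V {3,4,5,7,8}->{5,7,8}
So after constraint 1: D(V) = {5,7,8}

Answer: {5,7,8}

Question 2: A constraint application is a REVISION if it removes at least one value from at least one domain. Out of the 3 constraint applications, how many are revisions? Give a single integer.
Answer: 2

Derivation:
Constraint 1 (U + X = V) on D(U)={3,5,6,8} D(X)={2,5,6} D(V)={3,4,5,7,8}: U {3,5,6,8}->{3,5,6}; X {2,5,6}->{2,5}; V {3,4,5,7,8}->{5,7,8} => REVISION
Constraint 2 (X != V) on D(X)={2,5} D(V)={5,7,8}: no change => not a revision
Constraint 3 (V < U) on D(V)={5,7,8} D(U)={3,5,6}: V {5,7,8}->{5}; U {3,5,6}->{6} => REVISION
Total revisions = 2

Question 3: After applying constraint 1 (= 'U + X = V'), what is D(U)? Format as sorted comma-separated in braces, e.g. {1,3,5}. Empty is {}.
Answer: {3,5,6}

Derivation:
Constraint 1 (U + X = V) on D(U)={3,5,6,8} D(X)={2,5,6} D(V)={3,4,5,7,8}: U {3,5,6,8}->{3,5,6}; X {2,5,6}->{2,5}; V {3,4,5,7,8}->{5,7,8}
So after constraint 1: D(U) = {3,5,6}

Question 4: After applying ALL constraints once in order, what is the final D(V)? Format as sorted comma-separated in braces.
Constraint 1 (U + X = V) on D(U)={3,5,6,8} D(X)={2,5,6} D(V)={3,4,5,7,8}: U {3,5,6,8}->{3,5,6}; X {2,5,6}->{2,5}; V {3,4,5,7,8}->{5,7,8}
Constraint 2 (X != V) on D(X)={2,5} D(V)={5,7,8}: no change
Constraint 3 (V < U) on D(V)={5,7,8} D(U)={3,5,6}: V {5,7,8}->{5}; U {3,5,6}->{6}
So after all 3 constraints: D(V) = {5}

Answer: {5}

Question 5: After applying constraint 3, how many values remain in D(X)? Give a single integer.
Constraint 1 (U + X = V) on D(U)={3,5,6,8} D(X)={2,5,6} D(V)={3,4,5,7,8}: U {3,5,6,8}->{3,5,6}; X {2,5,6}->{2,5}; V {3,4,5,7,8}->{5,7,8}
Constraint 2 (X != V) on D(X)={2,5} D(V)={5,7,8}: no change
Constraint 3 (V < U) on D(V)={5,7,8} D(U)={3,5,6}: V {5,7,8}->{5}; U {3,5,6}->{6}
So after constraint 3: D(X)={2,5}, size = 2

Answer: 2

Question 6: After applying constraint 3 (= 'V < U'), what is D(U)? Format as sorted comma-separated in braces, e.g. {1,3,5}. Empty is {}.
Answer: {6}

Derivation:
Constraint 1 (U + X = V) on D(U)={3,5,6,8} D(X)={2,5,6} D(V)={3,4,5,7,8}: U {3,5,6,8}->{3,5,6}; X {2,5,6}->{2,5}; V {3,4,5,7,8}->{5,7,8}
Constraint 2 (X != V) on D(X)={2,5} D(V)={5,7,8}: no change
Constraint 3 (V < U) on D(V)={5,7,8} D(U)={3,5,6}: V {5,7,8}->{5}; U {3,5,6}->{6}
So after constraint 3: D(U) = {6}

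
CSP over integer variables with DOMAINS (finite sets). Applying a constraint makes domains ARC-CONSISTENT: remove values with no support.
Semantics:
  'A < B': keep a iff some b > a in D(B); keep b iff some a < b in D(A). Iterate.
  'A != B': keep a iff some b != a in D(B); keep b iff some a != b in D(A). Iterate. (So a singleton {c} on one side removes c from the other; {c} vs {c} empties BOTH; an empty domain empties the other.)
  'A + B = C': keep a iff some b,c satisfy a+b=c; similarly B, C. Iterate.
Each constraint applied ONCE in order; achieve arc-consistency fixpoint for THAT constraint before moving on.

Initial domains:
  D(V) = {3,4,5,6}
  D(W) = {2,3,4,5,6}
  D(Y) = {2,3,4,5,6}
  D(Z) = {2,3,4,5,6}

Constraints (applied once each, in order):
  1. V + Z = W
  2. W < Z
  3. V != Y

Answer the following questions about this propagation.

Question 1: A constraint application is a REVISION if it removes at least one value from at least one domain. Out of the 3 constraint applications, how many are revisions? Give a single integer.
Constraint 1 (V + Z = W) on D(V)={3,4,5,6} D(Z)={2,3,4,5,6} D(W)={2,3,4,5,6}: V {3,4,5,6}->{3,4}; Z {2,3,4,5,6}->{2,3}; W {2,3,4,5,6}->{5,6} => REVISION
Constraint 2 (W < Z) on D(W)={5,6} D(Z)={2,3}: W {5,6}->{}; Z {2,3}->{} => REVISION
Constraint 3 (V != Y) on D(V)={3,4} D(Y)={2,3,4,5,6}: no change => not a revision
Total revisions = 2

Answer: 2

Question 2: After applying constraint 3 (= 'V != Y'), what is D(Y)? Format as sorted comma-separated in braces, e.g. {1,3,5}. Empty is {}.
Answer: {2,3,4,5,6}

Derivation:
Constraint 1 (V + Z = W) on D(V)={3,4,5,6} D(Z)={2,3,4,5,6} D(W)={2,3,4,5,6}: V {3,4,5,6}->{3,4}; Z {2,3,4,5,6}->{2,3}; W {2,3,4,5,6}->{5,6}
Constraint 2 (W < Z) on D(W)={5,6} D(Z)={2,3}: W {5,6}->{}; Z {2,3}->{}
Constraint 3 (V != Y) on D(V)={3,4} D(Y)={2,3,4,5,6}: no change
So after constraint 3: D(Y) = {2,3,4,5,6}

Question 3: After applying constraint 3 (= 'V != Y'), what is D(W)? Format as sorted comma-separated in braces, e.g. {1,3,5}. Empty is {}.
Constraint 1 (V + Z = W) on D(V)={3,4,5,6} D(Z)={2,3,4,5,6} D(W)={2,3,4,5,6}: V {3,4,5,6}->{3,4}; Z {2,3,4,5,6}->{2,3}; W {2,3,4,5,6}->{5,6}
Constraint 2 (W < Z) on D(W)={5,6} D(Z)={2,3}: W {5,6}->{}; Z {2,3}->{}
Constraint 3 (V != Y) on D(V)={3,4} D(Y)={2,3,4,5,6}: no change
So after constraint 3: D(W) = {}

Answer: {}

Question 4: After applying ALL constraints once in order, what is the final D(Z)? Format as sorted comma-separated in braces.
Answer: {}

Derivation:
Constraint 1 (V + Z = W) on D(V)={3,4,5,6} D(Z)={2,3,4,5,6} D(W)={2,3,4,5,6}: V {3,4,5,6}->{3,4}; Z {2,3,4,5,6}->{2,3}; W {2,3,4,5,6}->{5,6}
Constraint 2 (W < Z) on D(W)={5,6} D(Z)={2,3}: W {5,6}->{}; Z {2,3}->{}
Constraint 3 (V != Y) on D(V)={3,4} D(Y)={2,3,4,5,6}: no change
So after all 3 constraints: D(Z) = {}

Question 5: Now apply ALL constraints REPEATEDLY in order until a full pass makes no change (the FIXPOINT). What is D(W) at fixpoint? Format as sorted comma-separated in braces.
pass 0 (initial): D(W)={2,3,4,5,6}
pass 1: V {3,4,5,6}->{3,4}; W {2,3,4,5,6}->{}; Z {2,3,4,5,6}->{}
pass 2: V {3,4}->{}; Y {2,3,4,5,6}->{}
pass 3: no change
Fixpoint after 3 passes: D(W) = {}

Answer: {}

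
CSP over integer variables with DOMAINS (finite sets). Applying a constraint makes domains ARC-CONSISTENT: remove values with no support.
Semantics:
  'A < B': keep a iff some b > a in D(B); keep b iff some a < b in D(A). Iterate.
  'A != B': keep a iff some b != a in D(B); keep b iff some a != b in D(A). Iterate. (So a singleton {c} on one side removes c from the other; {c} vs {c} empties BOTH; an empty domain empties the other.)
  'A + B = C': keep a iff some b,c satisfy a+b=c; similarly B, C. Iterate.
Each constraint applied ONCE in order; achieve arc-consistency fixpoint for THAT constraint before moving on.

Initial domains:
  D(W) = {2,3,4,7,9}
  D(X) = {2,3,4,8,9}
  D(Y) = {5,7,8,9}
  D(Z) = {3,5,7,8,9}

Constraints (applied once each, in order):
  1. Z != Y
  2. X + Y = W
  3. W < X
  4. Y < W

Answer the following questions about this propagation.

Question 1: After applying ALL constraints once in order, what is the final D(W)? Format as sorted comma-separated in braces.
Answer: {}

Derivation:
Constraint 1 (Z != Y) on D(Z)={3,5,7,8,9} D(Y)={5,7,8,9}: no change
Constraint 2 (X + Y = W) on D(X)={2,3,4,8,9} D(Y)={5,7,8,9} D(W)={2,3,4,7,9}: X {2,3,4,8,9}->{2,4}; Y {5,7,8,9}->{5,7}; W {2,3,4,7,9}->{7,9}
Constraint 3 (W < X) on D(W)={7,9} D(X)={2,4}: W {7,9}->{}; X {2,4}->{}
Constraint 4 (Y < W) on D(Y)={5,7} D(W)={}: Y {5,7}->{}
So after all 4 constraints: D(W) = {}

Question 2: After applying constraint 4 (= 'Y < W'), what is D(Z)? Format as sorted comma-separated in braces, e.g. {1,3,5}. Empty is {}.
Constraint 1 (Z != Y) on D(Z)={3,5,7,8,9} D(Y)={5,7,8,9}: no change
Constraint 2 (X + Y = W) on D(X)={2,3,4,8,9} D(Y)={5,7,8,9} D(W)={2,3,4,7,9}: X {2,3,4,8,9}->{2,4}; Y {5,7,8,9}->{5,7}; W {2,3,4,7,9}->{7,9}
Constraint 3 (W < X) on D(W)={7,9} D(X)={2,4}: W {7,9}->{}; X {2,4}->{}
Constraint 4 (Y < W) on D(Y)={5,7} D(W)={}: Y {5,7}->{}
So after constraint 4: D(Z) = {3,5,7,8,9}

Answer: {3,5,7,8,9}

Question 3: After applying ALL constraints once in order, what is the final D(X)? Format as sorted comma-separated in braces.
Answer: {}

Derivation:
Constraint 1 (Z != Y) on D(Z)={3,5,7,8,9} D(Y)={5,7,8,9}: no change
Constraint 2 (X + Y = W) on D(X)={2,3,4,8,9} D(Y)={5,7,8,9} D(W)={2,3,4,7,9}: X {2,3,4,8,9}->{2,4}; Y {5,7,8,9}->{5,7}; W {2,3,4,7,9}->{7,9}
Constraint 3 (W < X) on D(W)={7,9} D(X)={2,4}: W {7,9}->{}; X {2,4}->{}
Constraint 4 (Y < W) on D(Y)={5,7} D(W)={}: Y {5,7}->{}
So after all 4 constraints: D(X) = {}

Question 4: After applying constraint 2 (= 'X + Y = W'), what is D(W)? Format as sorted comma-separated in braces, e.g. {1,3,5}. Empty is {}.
Answer: {7,9}

Derivation:
Constraint 1 (Z != Y) on D(Z)={3,5,7,8,9} D(Y)={5,7,8,9}: no change
Constraint 2 (X + Y = W) on D(X)={2,3,4,8,9} D(Y)={5,7,8,9} D(W)={2,3,4,7,9}: X {2,3,4,8,9}->{2,4}; Y {5,7,8,9}->{5,7}; W {2,3,4,7,9}->{7,9}
So after constraint 2: D(W) = {7,9}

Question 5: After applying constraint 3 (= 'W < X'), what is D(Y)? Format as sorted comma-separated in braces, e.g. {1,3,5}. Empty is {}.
Answer: {5,7}

Derivation:
Constraint 1 (Z != Y) on D(Z)={3,5,7,8,9} D(Y)={5,7,8,9}: no change
Constraint 2 (X + Y = W) on D(X)={2,3,4,8,9} D(Y)={5,7,8,9} D(W)={2,3,4,7,9}: X {2,3,4,8,9}->{2,4}; Y {5,7,8,9}->{5,7}; W {2,3,4,7,9}->{7,9}
Constraint 3 (W < X) on D(W)={7,9} D(X)={2,4}: W {7,9}->{}; X {2,4}->{}
So after constraint 3: D(Y) = {5,7}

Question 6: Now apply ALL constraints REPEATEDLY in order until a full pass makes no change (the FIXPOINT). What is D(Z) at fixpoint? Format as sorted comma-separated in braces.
Answer: {}

Derivation:
pass 0 (initial): D(Z)={3,5,7,8,9}
pass 1: W {2,3,4,7,9}->{}; X {2,3,4,8,9}->{}; Y {5,7,8,9}->{}
pass 2: Z {3,5,7,8,9}->{}
pass 3: no change
Fixpoint after 3 passes: D(Z) = {}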